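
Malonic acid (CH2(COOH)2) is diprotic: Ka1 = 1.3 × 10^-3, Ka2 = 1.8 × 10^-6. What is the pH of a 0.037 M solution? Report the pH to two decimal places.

Since Ka1 ≫ Ka2, the first ionization dominates [H+].
Ka1 = x²/(0.037 − x) = 1.3 × 10^-3
Solving the quadratic: x = (−Ka1 + √(Ka1² + 4·Ka1·C₀))/2 = 6.32 × 10^-3 M
pH = −log(6.32 × 10^-3) = 2.20

pH = 2.20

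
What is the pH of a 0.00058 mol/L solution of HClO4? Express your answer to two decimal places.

pH = 3.24

HClO4 is a strong acid and dissociates completely, so [H+] = 0.00058 M.
pH = -log(0.00058) = 3.24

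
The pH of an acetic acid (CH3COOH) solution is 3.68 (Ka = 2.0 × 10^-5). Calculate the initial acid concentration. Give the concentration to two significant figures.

C₀ = 2.4 × 10^-3 M

[H+] = 10^(-3.68) = 2.09 × 10^-4 M = x
Ka = x²/(C₀ − x) ⇒ C₀ = x + x²/Ka
C₀ = 2.09 × 10^-4 + (2.09 × 10^-4)²/(2.0 × 10^-5) = 2.39 × 10^-3 M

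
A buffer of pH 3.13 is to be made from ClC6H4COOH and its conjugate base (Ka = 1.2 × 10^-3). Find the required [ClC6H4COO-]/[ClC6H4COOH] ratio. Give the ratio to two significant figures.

pKa = -log(1.2 × 10^-3) = 2.921
pH = pKa + log(r) ⇒ log(r) = 3.13 − 2.921 = +0.209
r = [ClC6H4COO-]/[ClC6H4COOH] = 10^(+0.209) = 1.62

ratio = 1.6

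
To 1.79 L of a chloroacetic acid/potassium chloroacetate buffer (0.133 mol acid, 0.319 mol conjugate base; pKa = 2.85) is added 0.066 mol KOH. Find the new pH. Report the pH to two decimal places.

OH- converts ClCH2COOH to ClCH2COO-: ClCH2COOH → 0.067 mol, ClCH2COO- → 0.385 mol.
Henderson–Hasselbalch with mole ratio 0.385/0.067: pH = 2.85 + (+0.759)

pH = 3.61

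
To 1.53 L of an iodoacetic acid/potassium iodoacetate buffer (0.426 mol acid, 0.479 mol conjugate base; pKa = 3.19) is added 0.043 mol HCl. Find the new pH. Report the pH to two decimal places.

pH = 3.16

Added H+ converts ICH2COO- to ICH2COOH: ICH2COOH → 0.469 mol, ICH2COO- → 0.436 mol.
pH = pKa + log([A⁻]/[HA]) = 3.19 + log(0.436/0.469) = 3.19 -0.032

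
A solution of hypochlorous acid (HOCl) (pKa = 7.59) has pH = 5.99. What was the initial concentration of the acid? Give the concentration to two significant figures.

[H+] = 10^(-5.99) = 1.02 × 10^-6 M = x
Ka = 10^(−7.59) = 2.57 × 10^-8
Ka = x²/(C₀ − x) ⇒ C₀ = x + x²/Ka
C₀ = 1.02 × 10^-6 + (1.02 × 10^-6)²/(2.57 × 10^-8) = 4.15 × 10^-5 M

C₀ = 4.2 × 10^-5 M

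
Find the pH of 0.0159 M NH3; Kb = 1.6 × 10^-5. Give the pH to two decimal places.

NH3 + H2O ⇌ NH4+ + OH-
Kb = [OH-]²/(0.0159 − [OH-]) = 1.6 × 10^-5
Assume [OH-] ≪ 0.0159: [OH-] ≈ √(1.6 × 10^-5 × 0.0159) = 5.04 × 10^-4 M
pOH = 3.30, so pH = 14.00 − pOH = 10.70

pH = 10.70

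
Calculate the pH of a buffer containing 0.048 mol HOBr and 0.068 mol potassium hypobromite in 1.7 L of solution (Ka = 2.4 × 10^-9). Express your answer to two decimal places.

pKa = −log(2.4 × 10^-9) = 8.620
pH = pKa + log([A⁻]/[HA]) = 8.620 + log(0.068/0.048)
pH = 8.620 + (+0.151) = 8.77

pH = 8.77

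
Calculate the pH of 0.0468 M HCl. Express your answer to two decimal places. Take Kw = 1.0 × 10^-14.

HCl is a strong acid and dissociates completely, so [H+] = 0.0468 M.
pH = -log(0.0468) = 1.33

pH = 1.33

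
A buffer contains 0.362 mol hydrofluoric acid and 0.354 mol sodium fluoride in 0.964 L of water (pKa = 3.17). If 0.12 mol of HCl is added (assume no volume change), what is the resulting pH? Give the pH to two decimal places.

pH = 2.86

Added H+ converts F- to HF: HF → 0.482 mol, F- → 0.234 mol.
pH = pKa + log([A⁻]/[HA]) = 3.17 + log(0.234/0.482) = 3.17 -0.314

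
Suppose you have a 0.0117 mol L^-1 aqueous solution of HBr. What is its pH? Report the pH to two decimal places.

pH = 1.93

HBr is a strong acid and dissociates completely, so [H+] = 0.0117 M.
pH = -log(0.0117) = 1.93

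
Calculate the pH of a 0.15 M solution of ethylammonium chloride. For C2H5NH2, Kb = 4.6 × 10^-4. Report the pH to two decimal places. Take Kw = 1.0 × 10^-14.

pH = 5.74

C2H5NH3+ is the conjugate acid of the weak base C2H5NH2.
Ka = Kw/Kb = 1.0×10^-14 / 4.6 × 10^-4 = 2.17 × 10^-11
Ka = x²/(0.15 − x) = 2.17 × 10^-11
Since Ka ≪ C₀, x ≈ √(Ka·C₀) = 1.80 × 10^-6 M.
Check: 0.0012% ionized — well under 5%, approximation valid.
pH = −log(1.80 × 10^-6) = 5.74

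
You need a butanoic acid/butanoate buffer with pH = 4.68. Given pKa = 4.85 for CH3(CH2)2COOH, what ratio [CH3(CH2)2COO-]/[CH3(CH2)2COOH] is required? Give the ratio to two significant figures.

ratio = 0.68

pH = pKa + log(r) ⇒ log(r) = 4.68 − 4.85 = -0.17
r = [CH3(CH2)2COO-]/[CH3(CH2)2COOH] = 10^(-0.17) = 0.676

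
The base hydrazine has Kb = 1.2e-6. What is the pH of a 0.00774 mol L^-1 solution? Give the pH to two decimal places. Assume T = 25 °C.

pH = 9.98

N2H4 + H2O ⇌ N2H5+ + OH-
Kb = [OH-]²/(0.00774 − [OH-]) = 1.2 × 10^-6
Assume [OH-] ≪ 0.00774: [OH-] ≈ √(1.2 × 10^-6 × 0.00774) = 9.64 × 10^-5 M
Check: 1.2% ionized — well under 5%, approximation valid.
pOH = 4.02, so pH = 14.00 − pOH = 9.98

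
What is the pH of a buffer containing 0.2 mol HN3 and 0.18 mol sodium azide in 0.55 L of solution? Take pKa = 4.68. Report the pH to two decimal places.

pH = 4.63

Henderson–Hasselbalch: pH = pKa + log([N3-]/[HN3]) = 4.68 + log(0.18/0.2)
pH = 4.68 + (-0.046) = 4.63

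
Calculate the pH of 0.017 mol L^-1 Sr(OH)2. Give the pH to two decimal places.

Sr(OH)2 is a strong base (each formula unit releases 2 OH-); [OH-] = 0.034 M.
pOH = -log(0.034) = 1.47
pH = 14.00 - 1.47 = 12.53

pH = 12.53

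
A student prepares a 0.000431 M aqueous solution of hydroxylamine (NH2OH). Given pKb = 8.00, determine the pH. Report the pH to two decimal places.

NH2OH + H2O ⇌ NH3OH+ + OH-
Kb = 10^(−8.00) = 1.00 × 10^-8
Kb = x²/(0.000431 − x) = 1.00 × 10^-8
Since Kb ≪ C₀, x ≈ √(Kb·C₀) = 2.08 × 10^-6 M.
pOH = 5.68, so pH = 14.00 − pOH = 8.32

pH = 8.32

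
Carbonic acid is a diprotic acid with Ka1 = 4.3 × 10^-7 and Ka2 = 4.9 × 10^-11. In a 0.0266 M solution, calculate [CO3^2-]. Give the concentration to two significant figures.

First ionization gives [H+] ≈ [HCO3-] = 1.07 × 10^-4 M.
Second step: Ka2 = [H+][CO3^2-]/[HCO3-] ≈ [CO3^2-] (since [H+] ≈ [HCO3-]).
So [CO3^2-] ≈ Ka2.

4.9 × 10^-11 M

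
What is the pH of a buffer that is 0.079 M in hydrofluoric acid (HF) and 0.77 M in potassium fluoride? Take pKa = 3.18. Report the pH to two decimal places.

pH = 4.17

Henderson–Hasselbalch: pH = pKa + log([F-]/[HF]) = 3.18 + log(0.77/0.079)
pH = 3.18 + (+0.989) = 4.17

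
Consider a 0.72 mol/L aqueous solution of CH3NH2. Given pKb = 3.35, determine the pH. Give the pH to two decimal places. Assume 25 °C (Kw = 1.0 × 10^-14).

pH = 12.25

CH3NH2 + H2O ⇌ CH3NH3+ + OH-
Kb = 10^(−3.35) = 4.47 × 10^-4
Kb = [OH-]²/(0.72 − [OH-]) = 4.47 × 10^-4
Assume [OH-] ≪ 0.72: [OH-] ≈ √(4.47 × 10^-4 × 0.72) = 1.79 × 10^-2 M
Check: 2.5% ionized — well under 5%, approximation valid.
pOH = 1.75, so pH = 14.00 − pOH = 12.25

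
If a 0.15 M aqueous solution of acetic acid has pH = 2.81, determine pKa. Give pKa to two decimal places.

[H+] = 10^(-2.81) = 1.55 × 10^-3 M
At equilibrium [HA] = 0.15 − 1.55 × 10^-3 = 1.48 × 10^-1 M
Ka = [H+][A-]/[HA] = (1.55 × 10^-3)² / 1.48 × 10^-1 = 1.62 × 10^-5
pKa = -log(1.62 × 10^-5) = 4.79

pKa = 4.79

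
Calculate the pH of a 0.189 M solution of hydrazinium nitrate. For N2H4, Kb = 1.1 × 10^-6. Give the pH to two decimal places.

pH = 4.38

N2H5+ is the conjugate acid of the weak base N2H4.
Ka = Kw/Kb = 1.0×10^-14 / 1.1 × 10^-6 = 9.09 × 10^-9
Let x = [H+] at equilibrium. Ka = x²/(0.189 − x).
Assume x ≪ 0.189: x ≈ √(9.09 × 10^-9 × 0.189) = 4.14 × 10^-5 M
(x/C₀ = 0.022% < 5%, so the approximation holds.)
pH = −log(4.14 × 10^-5) = 4.38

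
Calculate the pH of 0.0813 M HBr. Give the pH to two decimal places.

pH = 1.09

HBr is a strong acid and dissociates completely, so [H+] = 0.0813 M.
pH = -log(0.0813) = 1.09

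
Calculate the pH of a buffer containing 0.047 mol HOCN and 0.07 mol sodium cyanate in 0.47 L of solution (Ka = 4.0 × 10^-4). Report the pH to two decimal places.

pH = 3.57

pKa = −log(4.0 × 10^-4) = 3.398
Henderson–Hasselbalch: pH = pKa + log([OCN-]/[HOCN]) = 3.398 + log(0.07/0.047)
pH = 3.398 + (+0.173) = 3.57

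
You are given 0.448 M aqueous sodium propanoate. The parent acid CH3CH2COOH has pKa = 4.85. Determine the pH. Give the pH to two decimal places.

pH = 9.25

CH3CH2COO- is the conjugate base of the weak acid CH3CH2COOH.
Ka = 10^(−4.85) = 1.41 × 10^-5
Kb = Kw/Ka = 1.0×10^-14 / 1.41 × 10^-5 = 7.09 × 10^-10
From the ICE table, Kb = [OH-]²/(0.448 − [OH-]) = 7.09 × 10^-10.
Assume [OH-] ≪ 0.448: [OH-] ≈ √(7.09 × 10^-10 × 0.448) = 1.78 × 10^-5 M
([OH-]/C₀ = 0.004% < 5%, so the approximation holds.)
pOH = −log(1.78 × 10^-5) = 4.75; pH = 14.00 − 4.75 = 9.25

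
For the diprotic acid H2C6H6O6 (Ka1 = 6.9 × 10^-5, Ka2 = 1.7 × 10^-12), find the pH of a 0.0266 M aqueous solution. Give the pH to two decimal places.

Ka1 ≫ Ka2, so treat the first dissociation as the only significant source of H+.
Ka1 = x²/(0.0266 − x) = 6.9 × 10^-5
Solving the quadratic: x = (−Ka1 + √(Ka1² + 4·Ka1·C₀))/2 = 1.32 × 10^-3 M
pH = −log(1.32 × 10^-3) = 2.88

pH = 2.88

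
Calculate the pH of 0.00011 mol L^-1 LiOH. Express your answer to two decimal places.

LiOH is a strong base; [OH-] = 0.00011 M.
pOH = -log(0.00011) = 3.96
pH = 14.00 - 3.96 = 10.04

pH = 10.04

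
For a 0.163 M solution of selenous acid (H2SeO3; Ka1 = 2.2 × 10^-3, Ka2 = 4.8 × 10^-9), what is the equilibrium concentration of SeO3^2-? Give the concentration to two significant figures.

First ionization gives [H+] ≈ [HSeO3-] = 1.79 × 10^-2 M.
Second step: Ka2 = [H+][SeO3^2-]/[HSeO3-] ≈ [SeO3^2-] (since [H+] ≈ [HSeO3-]).
So [SeO3^2-] ≈ Ka2.

4.8 × 10^-9 M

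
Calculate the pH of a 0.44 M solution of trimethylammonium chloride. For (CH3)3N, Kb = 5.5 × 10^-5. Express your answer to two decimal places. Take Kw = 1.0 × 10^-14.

pH = 5.05

(CH3)3NH+ is the conjugate acid of the weak base (CH3)3N.
Ka = Kw/Kb = 1.0×10^-14 / 5.5 × 10^-5 = 1.82 × 10^-10
From the ICE table, Ka = [H+]²/(0.44 − [H+]) = 1.82 × 10^-10.
Assume [H+] ≪ 0.44: [H+] ≈ √(1.82 × 10^-10 × 0.44) = 8.95 × 10^-6 M
pH = −log[H+] = −log(8.95 × 10^-6) = 5.05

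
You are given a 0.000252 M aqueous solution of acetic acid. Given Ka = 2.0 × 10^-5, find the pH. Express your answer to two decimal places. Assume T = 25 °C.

CH3COOH ⇌ CH3COO- + H+
From the ICE table, Ka = [H+]²/(0.000252 − [H+]) = 2.0 × 10^-5.
The 5% rule fails; solving [H+]² + Ka·[H+] − Ka·C₀ = 0 exactly:
[H+] = (−Ka + √(Ka² + 4·Ka·C₀))/2 = 6.17 × 10^-5 M
pH = −log(6.17 × 10^-5) = 4.21

pH = 4.21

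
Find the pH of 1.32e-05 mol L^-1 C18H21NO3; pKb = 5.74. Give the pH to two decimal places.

C18H21NO3 + H2O ⇌ C18H22NO3+ + OH-
Kb = 10^(−5.74) = 1.82 × 10^-6
Let x = [OH-] at equilibrium. Kb = x²/(1.32e-05 − x).
x is not negligible relative to C₀; solve x² + 1.82e-06·x − 2.4e-11 = 0.
x = (−Kb + √(Kb² + 4·Kb·C₀))/2 = 4.08 × 10^-6 M
pOH = −log(4.08 × 10^-6) = 5.39; pH = 14.00 − 5.39 = 8.61

pH = 8.61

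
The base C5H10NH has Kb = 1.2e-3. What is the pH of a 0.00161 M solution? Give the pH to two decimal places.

C5H10NH + H2O ⇌ C5H10NH2+ + OH-
From the ICE table, Kb = [OH-]²/(0.00161 − [OH-]) = 1.2 × 10^-3.
[OH-] is not negligible relative to C₀; solve [OH-]² + 0.0012·[OH-] − 1.93e-06 = 0.
[OH-] = [−0.0012 + √(0.0012² + 7.73e-06)]/2 = 9.14 × 10^-4 M
pOH = 3.04, so pH = 14.00 − pOH = 10.96

pH = 10.96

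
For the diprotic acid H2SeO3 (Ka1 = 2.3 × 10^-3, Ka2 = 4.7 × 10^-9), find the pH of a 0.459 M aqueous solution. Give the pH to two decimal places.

pH = 1.50

Since Ka1 ≫ Ka2, the first ionization dominates [H+].
Ka1 = x²/(0.459 − x) = 2.3 × 10^-3
Solving the quadratic: x = (−Ka1 + √(Ka1² + 4·Ka1·C₀))/2 = 3.14 × 10^-2 M
pH = −log(3.14 × 10^-2) = 1.50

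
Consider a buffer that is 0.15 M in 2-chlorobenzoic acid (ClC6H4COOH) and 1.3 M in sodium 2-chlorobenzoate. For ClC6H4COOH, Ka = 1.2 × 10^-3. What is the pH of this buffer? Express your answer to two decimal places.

pH = 3.86

pKa = −log(1.2 × 10^-3) = 2.921
Henderson–Hasselbalch: pH = pKa + log([ClC6H4COO-]/[ClC6H4COOH]) = 2.921 + log(1.3/0.15)
pH = 2.921 + (+0.938) = 3.86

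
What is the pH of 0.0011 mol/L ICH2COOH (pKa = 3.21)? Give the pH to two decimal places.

ICH2COOH ⇌ ICH2COO- + H+
Ka = 10^(−3.21) = 6.17 × 10^-4
Ka = x²/(0.0011 − x) = 6.17 × 10^-4
The 5% rule fails; solving x² + Ka·x − Ka·C₀ = 0 exactly:
x = [−0.000617 + √(0.000617² + 2.71e-06)]/2 = 5.71 × 10^-4 M
pH = −log[H+] = −log(5.71 × 10^-4) = 3.24

pH = 3.24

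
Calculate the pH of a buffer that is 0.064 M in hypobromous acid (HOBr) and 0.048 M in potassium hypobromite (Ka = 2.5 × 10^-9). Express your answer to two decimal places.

pKa = −log(2.5 × 10^-9) = 8.602
pH = pKa + log([A⁻]/[HA]) = 8.602 + log(0.048/0.064)
pH = 8.602 + (-0.125) = 8.48

pH = 8.48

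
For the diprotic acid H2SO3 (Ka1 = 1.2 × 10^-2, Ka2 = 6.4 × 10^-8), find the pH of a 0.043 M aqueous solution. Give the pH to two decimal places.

Since Ka1 ≫ Ka2, the first ionization dominates [H+].
Ka1 = x²/(0.043 − x) = 1.2 × 10^-2
Solving the quadratic: x = (−Ka1 + √(Ka1² + 4·Ka1·C₀))/2 = 1.75 × 10^-2 M
pH = −log(1.75 × 10^-2) = 1.76

pH = 1.76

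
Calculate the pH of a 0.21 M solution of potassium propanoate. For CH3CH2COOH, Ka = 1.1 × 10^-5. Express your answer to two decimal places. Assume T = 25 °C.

CH3CH2COO- is the conjugate base of the weak acid CH3CH2COOH.
Kb = Kw/Ka = 1.0×10^-14 / 1.1 × 10^-5 = 9.09 × 10^-10
Kb = [OH-]²/(0.21 − [OH-]) = 9.09 × 10^-10
Assume [OH-] ≪ 0.21: [OH-] ≈ √(9.09 × 10^-10 × 0.21) = 1.38 × 10^-5 M
([OH-]/C₀ = 0.0066% < 5%, so the approximation holds.)
pOH = 4.86, so pH = 14.00 − pOH = 9.14

pH = 9.14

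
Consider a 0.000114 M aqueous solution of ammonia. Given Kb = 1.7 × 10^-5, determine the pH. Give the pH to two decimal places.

pH = 9.56

NH3 + H2O ⇌ NH4+ + OH-
Kb = [OH-]²/(0.000114 − [OH-]) = 1.7 × 10^-5
Here C₀/Kb ≈ 6.71, so the small-[OH-] approximation fails. Use the quadratic:
[OH-] = (−Kb + √(Kb² + 4·Kb·C₀))/2 = 3.63 × 10^-5 M
pOH = −log(3.63 × 10^-5) = 4.44; pH = 14.00 − 4.44 = 9.56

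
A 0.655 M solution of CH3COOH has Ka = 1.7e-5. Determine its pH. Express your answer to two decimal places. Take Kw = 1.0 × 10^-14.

pH = 2.48

CH3COOH ⇌ CH3COO- + H+
From the ICE table, Ka = x²/(0.655 − x) = 1.7 × 10^-5.
Assume x ≪ 0.655: x ≈ √(1.7 × 10^-5 × 0.655) = 3.34 × 10^-3 M
pH = −log[H+] = −log(3.34 × 10^-3) = 2.48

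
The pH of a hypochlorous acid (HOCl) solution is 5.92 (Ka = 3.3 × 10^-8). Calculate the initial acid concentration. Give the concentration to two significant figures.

C₀ = 4.5 × 10^-5 M

[H+] = 10^(-5.92) = 1.20 × 10^-6 M = x
Ka = x²/(C₀ − x) ⇒ C₀ = x + x²/Ka
C₀ = 1.20 × 10^-6 + (1.20 × 10^-6)²/(3.3 × 10^-8) = 4.48 × 10^-5 M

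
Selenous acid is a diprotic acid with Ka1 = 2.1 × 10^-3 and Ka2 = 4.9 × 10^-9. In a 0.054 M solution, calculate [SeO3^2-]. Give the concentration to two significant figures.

First ionization gives [H+] ≈ [HSeO3-] = 9.65 × 10^-3 M.
Second step: Ka2 = [H+][SeO3^2-]/[HSeO3-] ≈ [SeO3^2-] (since [H+] ≈ [HSeO3-]).
So [SeO3^2-] ≈ Ka2.

4.9 × 10^-9 M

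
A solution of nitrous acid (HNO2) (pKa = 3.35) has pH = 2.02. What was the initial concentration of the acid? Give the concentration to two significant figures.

[H+] = 10^(-2.02) = 9.55 × 10^-3 M = x
Ka = 10^(−3.35) = 4.47 × 10^-4
Ka = x²/(C₀ − x) ⇒ C₀ = x + x²/Ka
C₀ = 9.55 × 10^-3 + (9.55 × 10^-3)²/(4.47 × 10^-4) = 2.14 × 10^-1 M

C₀ = 2.1 × 10^-1 M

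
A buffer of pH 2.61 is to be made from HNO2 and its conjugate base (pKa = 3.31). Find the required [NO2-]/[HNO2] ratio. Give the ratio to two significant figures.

ratio = 0.20

pH = pKa + log(r) ⇒ log(r) = 2.61 − 3.31 = -0.70
r = [NO2-]/[HNO2] = 10^(-0.70) = 0.2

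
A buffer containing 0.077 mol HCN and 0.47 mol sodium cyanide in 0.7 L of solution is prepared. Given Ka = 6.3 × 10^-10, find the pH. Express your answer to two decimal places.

pKa = −log(6.3 × 10^-10) = 9.201
pH = pKa + log([A⁻]/[HA]) = 9.201 + log(0.47/0.077)
pH = 9.201 + (+0.786) = 9.99

pH = 9.99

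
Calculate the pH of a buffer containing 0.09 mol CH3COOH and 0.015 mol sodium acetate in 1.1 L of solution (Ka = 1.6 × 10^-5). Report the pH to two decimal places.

pH = 4.02

pKa = −log(1.6 × 10^-5) = 4.796
pH = pKa + log([A⁻]/[HA]) = 4.796 + log(0.015/0.09)
pH = 4.796 + (-0.778) = 4.02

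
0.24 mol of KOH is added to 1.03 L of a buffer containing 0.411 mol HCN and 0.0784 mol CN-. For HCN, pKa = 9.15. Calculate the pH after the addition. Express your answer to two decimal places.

pH = 9.42

After neutralization: n(HCN) = 0.171 mol, n(CN-) = 0.318 mol.
pH = pKa + log([A⁻]/[HA]) = 9.15 + log(0.318/0.171) = 9.15 +0.269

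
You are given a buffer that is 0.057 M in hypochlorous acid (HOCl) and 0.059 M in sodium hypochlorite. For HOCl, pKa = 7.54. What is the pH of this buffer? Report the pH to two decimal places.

pH = 7.55

Using pH = pKa + log([base]/[acid]) with [base]/[acid] = 0.059/0.057:
pH = 7.54 + (+0.015) = 7.55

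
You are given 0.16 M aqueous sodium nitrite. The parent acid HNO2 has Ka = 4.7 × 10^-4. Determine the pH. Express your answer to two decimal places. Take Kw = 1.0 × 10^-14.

pH = 8.27

NO2- is the conjugate base of the weak acid HNO2.
Kb = Kw/Ka = 1.0×10^-14 / 4.7 × 10^-4 = 2.13 × 10^-11
From the ICE table, Kb = x²/(0.16 − x) = 2.13 × 10^-11.
Assume x ≪ 0.16: x ≈ √(2.13 × 10^-11 × 0.16) = 1.85 × 10^-6 M
pOH = 5.73, so pH = 14.00 − pOH = 8.27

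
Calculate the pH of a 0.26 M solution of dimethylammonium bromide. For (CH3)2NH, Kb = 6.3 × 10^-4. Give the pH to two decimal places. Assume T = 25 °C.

(CH3)2NH2+ is the conjugate acid of the weak base (CH3)2NH.
Ka = Kw/Kb = 1.0×10^-14 / 6.3 × 10^-4 = 1.59 × 10^-11
From the ICE table, Ka = [H+]²/(0.26 − [H+]) = 1.59 × 10^-11.
Neglecting [H+] in the denominator: [H+] = √(1.59 × 10^-11 × 0.26) = 2.03 × 10^-6 M
pH = −log[H+] = −log(2.03 × 10^-6) = 5.69

pH = 5.69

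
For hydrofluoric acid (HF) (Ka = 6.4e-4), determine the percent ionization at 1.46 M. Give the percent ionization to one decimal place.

2.1%

HF ⇌ F- + H+; let x = [H+] at equilibrium.
x ≈ √(Ka·C₀) = √(6.4 × 10^-4 × 1.46) = 3.06 × 10^-2 M
Fraction ionized = 3.06 × 10^-2 / 1.46 = 0.0210 → 2.1%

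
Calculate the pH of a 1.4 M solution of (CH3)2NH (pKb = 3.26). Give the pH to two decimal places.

pH = 12.44

(CH3)2NH + H2O ⇌ (CH3)2NH2+ + OH-
Kb = 10^(−3.26) = 5.50 × 10^-4
Kb = x²/(1.4 − x) = 5.50 × 10^-4
Assume x ≪ 1.4: x ≈ √(5.50 × 10^-4 × 1.4) = 2.77 × 10^-2 M
(x/C₀ = 2% < 5%, so the approximation holds.)
pOH = −log(2.77 × 10^-2) = 1.56; pH = 14.00 − 1.56 = 12.44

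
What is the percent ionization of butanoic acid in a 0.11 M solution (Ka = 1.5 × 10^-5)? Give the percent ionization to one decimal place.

CH3(CH2)2COOH ⇌ CH3(CH2)2COO- + H+; let x = [H+] at equilibrium.
x ≈ √(Ka·C₀) = √(1.5 × 10^-5 × 0.11) = 1.28 × 10^-3 M
% ionization = x/C₀ × 100% = 1.28 × 10^-3/0.11 × 100% = 1.2%

1.2%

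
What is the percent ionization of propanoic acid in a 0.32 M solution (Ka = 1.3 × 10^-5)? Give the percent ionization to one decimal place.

CH3CH2COOH ⇌ CH3CH2COO- + H+; let x = [H+] at equilibrium.
x ≈ √(Ka·C₀) = √(1.3 × 10^-5 × 0.32) = 2.04 × 10^-3 M
% ionization = x/C₀ × 100% = 2.04 × 10^-3/0.32 × 100% = 0.6%

0.6%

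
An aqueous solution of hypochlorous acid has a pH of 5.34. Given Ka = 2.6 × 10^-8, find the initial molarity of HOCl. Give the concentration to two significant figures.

C₀ = 8.1 × 10^-4 M

[H+] = 10^(-5.34) = 4.57 × 10^-6 M = x
Ka = x²/(C₀ − x) ⇒ C₀ = x + x²/Ka
C₀ = 4.57 × 10^-6 + (4.57 × 10^-6)²/(2.6 × 10^-8) = 8.08 × 10^-4 M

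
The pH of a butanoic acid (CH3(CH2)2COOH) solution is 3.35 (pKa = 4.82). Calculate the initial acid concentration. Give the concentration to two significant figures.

C₀ = 1.4 × 10^-2 M

[H+] = 10^(-3.35) = 4.47 × 10^-4 M = x
Ka = 10^(−4.82) = 1.51 × 10^-5
Ka = x²/(C₀ − x) ⇒ C₀ = x + x²/Ka
C₀ = 4.47 × 10^-4 + (4.47 × 10^-4)²/(1.51 × 10^-5) = 1.37 × 10^-2 M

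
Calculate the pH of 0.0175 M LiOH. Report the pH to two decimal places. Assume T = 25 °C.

pH = 12.24

LiOH is a strong base; [OH-] = 0.0175 M.
pOH = -log(0.0175) = 1.76
pH = 14.00 - 1.76 = 12.24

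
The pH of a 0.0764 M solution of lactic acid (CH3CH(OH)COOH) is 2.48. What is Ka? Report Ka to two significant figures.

[H+] = 10^(-2.48) = 3.31 × 10^-3 M
At equilibrium [HA] = 0.0764 − 3.31 × 10^-3 = 7.31 × 10^-2 M
Ka = [H+][A-]/[HA] = (3.31 × 10^-3)² / 7.31 × 10^-2 = 1.5 × 10^-4

Ka = 1.5 × 10^-4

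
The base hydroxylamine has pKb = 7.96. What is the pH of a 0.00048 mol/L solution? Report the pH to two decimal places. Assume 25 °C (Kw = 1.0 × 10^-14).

NH2OH + H2O ⇌ NH3OH+ + OH-
Kb = 10^(−7.96) = 1.10 × 10^-8
Kb = x²/(0.00048 − x) = 1.10 × 10^-8
Assume x ≪ 0.00048: x ≈ √(1.10 × 10^-8 × 0.00048) = 2.30 × 10^-6 M
Check: 0.48% ionized — well under 5%, approximation valid.
pOH = −log(2.30 × 10^-6) = 5.64; pH = 14.00 − 5.64 = 8.36

pH = 8.36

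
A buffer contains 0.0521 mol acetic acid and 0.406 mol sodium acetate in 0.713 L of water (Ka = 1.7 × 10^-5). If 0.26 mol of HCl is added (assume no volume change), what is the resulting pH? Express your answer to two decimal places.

pH = 4.44

After neutralization: n(CH3COOH) = 0.312 mol, n(CH3COO-) = 0.146 mol.
pKa = −log(1.7 × 10^-5) = 4.770
Henderson–Hasselbalch with mole ratio 0.146/0.312: pH = 4.770 + (-0.330)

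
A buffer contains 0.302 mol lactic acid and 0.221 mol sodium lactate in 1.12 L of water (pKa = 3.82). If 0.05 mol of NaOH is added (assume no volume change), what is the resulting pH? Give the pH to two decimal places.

OH- converts CH3CH(OH)COOH to CH3CH(OH)COO-: CH3CH(OH)COOH → 0.252 mol, CH3CH(OH)COO- → 0.271 mol.
Henderson–Hasselbalch with mole ratio 0.271/0.252: pH = 3.82 + (+0.032)

pH = 3.85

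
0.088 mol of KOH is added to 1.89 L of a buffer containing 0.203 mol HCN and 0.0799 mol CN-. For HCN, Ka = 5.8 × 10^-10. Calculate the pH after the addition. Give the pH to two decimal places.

After neutralization: n(HCN) = 0.115 mol, n(CN-) = 0.168 mol.
pKa = −log(5.8 × 10^-10) = 9.237
Henderson–Hasselbalch with mole ratio 0.168/0.115: pH = 9.237 + (+0.165)

pH = 9.40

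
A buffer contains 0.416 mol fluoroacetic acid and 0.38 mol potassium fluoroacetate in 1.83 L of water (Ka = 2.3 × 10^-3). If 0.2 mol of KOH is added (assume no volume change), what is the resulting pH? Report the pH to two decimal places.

pH = 3.07

After neutralization: n(FCH2COOH) = 0.216 mol, n(FCH2COO-) = 0.58 mol.
pKa = −log(2.3 × 10^-3) = 2.638
pH = pKa + log(n_FCH2COO-/n_FCH2COOH) = 2.638 + log(0.58/0.216) = 2.638 + (+0.429)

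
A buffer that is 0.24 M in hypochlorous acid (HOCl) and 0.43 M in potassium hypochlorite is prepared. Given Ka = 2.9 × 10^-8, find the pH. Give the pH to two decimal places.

pH = 7.79

pKa = −log(2.9 × 10^-8) = 7.538
pH = pKa + log([A⁻]/[HA]) = 7.538 + log(0.43/0.24)
pH = 7.538 + (+0.253) = 7.79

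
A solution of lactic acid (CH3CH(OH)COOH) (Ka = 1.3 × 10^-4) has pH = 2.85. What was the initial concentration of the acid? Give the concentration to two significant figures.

C₀ = 1.7 × 10^-2 M

[H+] = 10^(-2.85) = 1.41 × 10^-3 M = x
Ka = x²/(C₀ − x) ⇒ C₀ = x + x²/Ka
C₀ = 1.41 × 10^-3 + (1.41 × 10^-3)²/(1.3 × 10^-4) = 1.67 × 10^-2 M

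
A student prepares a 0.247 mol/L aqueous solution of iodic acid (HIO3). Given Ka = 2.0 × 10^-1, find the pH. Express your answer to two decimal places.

HIO3 ⇌ IO3- + H+
From the ICE table, Ka = x²/(0.247 − x) = 2.0 × 10^-1.
Here C₀/Ka ≈ 1.23, so the small-x approximation fails. Use the quadratic:
x = [−0.2 + √(0.2² + 0.198)]/2 = 1.44 × 10^-1 M
pH = −log[H+] = −log(1.44 × 10^-1) = 0.84

pH = 0.84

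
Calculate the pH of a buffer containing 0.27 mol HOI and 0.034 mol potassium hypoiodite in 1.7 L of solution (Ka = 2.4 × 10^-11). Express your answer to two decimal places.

pKa = −log(2.4 × 10^-11) = 10.620
pH = pKa + log([A⁻]/[HA]) = 10.620 + log(0.034/0.27)
pH = 10.620 + (-0.900) = 9.72

pH = 9.72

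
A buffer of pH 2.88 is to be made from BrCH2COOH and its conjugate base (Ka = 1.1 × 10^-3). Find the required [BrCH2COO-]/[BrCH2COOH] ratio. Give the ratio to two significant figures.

ratio = 0.83

pKa = -log(1.1 × 10^-3) = 2.959
pH = pKa + log(r) ⇒ log(r) = 2.88 − 2.959 = -0.079
r = [BrCH2COO-]/[BrCH2COOH] = 10^(-0.079) = 0.834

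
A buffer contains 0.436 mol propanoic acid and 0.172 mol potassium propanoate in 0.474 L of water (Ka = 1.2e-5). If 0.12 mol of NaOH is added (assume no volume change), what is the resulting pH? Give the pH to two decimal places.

pH = 4.89

OH- converts CH3CH2COOH to CH3CH2COO-: CH3CH2COOH → 0.316 mol, CH3CH2COO- → 0.292 mol.
pKa = −log(1.2 × 10^-5) = 4.921
pH = pKa + log([A⁻]/[HA]) = 4.921 + log(0.292/0.316) = 4.921 -0.034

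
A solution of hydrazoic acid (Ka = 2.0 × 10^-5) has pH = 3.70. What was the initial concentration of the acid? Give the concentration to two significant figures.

[H+] = 10^(-3.70) = 2.00 × 10^-4 M = x
Ka = x²/(C₀ − x) ⇒ C₀ = x + x²/Ka
C₀ = 2.00 × 10^-4 + (2.00 × 10^-4)²/(2.0 × 10^-5) = 2.20 × 10^-3 M

C₀ = 2.2 × 10^-3 M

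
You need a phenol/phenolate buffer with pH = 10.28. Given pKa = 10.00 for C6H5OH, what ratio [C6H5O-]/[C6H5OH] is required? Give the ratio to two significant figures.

ratio = 1.9

pH = pKa + log(r) ⇒ log(r) = 10.28 − 10.00 = +0.28
r = [C6H5O-]/[C6H5OH] = 10^(+0.28) = 1.91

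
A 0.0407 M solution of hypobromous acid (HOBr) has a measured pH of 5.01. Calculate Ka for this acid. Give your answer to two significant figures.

Ka = 2.3 × 10^-9

[H+] = 10^(-5.01) = 9.77 × 10^-6 M
At equilibrium [HA] = 0.0407 − 9.77 × 10^-6 = 4.07 × 10^-2 M
Ka = [H+][A-]/[HA] = (9.77 × 10^-6)² / 4.07 × 10^-2 = 2.3 × 10^-9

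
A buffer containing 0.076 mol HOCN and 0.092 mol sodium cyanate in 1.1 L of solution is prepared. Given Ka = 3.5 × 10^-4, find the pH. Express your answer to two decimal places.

pH = 3.54

pKa = −log(3.5 × 10^-4) = 3.456
pH = pKa + log([A⁻]/[HA]) = 3.456 + log(0.092/0.076)
pH = 3.456 + (+0.083) = 3.54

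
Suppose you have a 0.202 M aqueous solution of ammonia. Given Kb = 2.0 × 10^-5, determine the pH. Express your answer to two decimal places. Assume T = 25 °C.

NH3 + H2O ⇌ NH4+ + OH-
From the ICE table, Kb = x²/(0.202 − x) = 2.0 × 10^-5.
Neglecting x in the denominator: x = √(2.0 × 10^-5 × 0.202) = 2.01 × 10^-3 M
(x/C₀ = 1% < 5%, so the approximation holds.)
pOH = 2.70, so pH = 14.00 − pOH = 11.30

pH = 11.30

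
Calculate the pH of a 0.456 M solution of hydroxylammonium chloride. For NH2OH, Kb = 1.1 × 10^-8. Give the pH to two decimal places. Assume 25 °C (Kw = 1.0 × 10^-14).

pH = 3.19

NH3OH+ is the conjugate acid of the weak base NH2OH.
Ka = Kw/Kb = 1.0×10^-14 / 1.1 × 10^-8 = 9.09 × 10^-7
Ka = x²/(0.456 − x) = 9.09 × 10^-7
Since Ka ≪ C₀, x ≈ √(Ka·C₀) = 6.44 × 10^-4 M.
pH = −log[H+] = −log(6.44 × 10^-4) = 3.19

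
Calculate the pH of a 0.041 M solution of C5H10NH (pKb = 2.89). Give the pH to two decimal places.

C5H10NH + H2O ⇌ C5H10NH2+ + OH-
Kb = 10^(−2.89) = 1.29 × 10^-3
Kb = [OH-]²/(0.041 − [OH-]) = 1.29 × 10^-3
Here C₀/Kb ≈ 31.8, so the small-[OH-] approximation fails. Use the quadratic:
[OH-] = [−0.00129 + √(0.00129² + 0.000212)]/2 = 6.66 × 10^-3 M
pOH = 2.18, so pH = 14.00 − pOH = 11.82

pH = 11.82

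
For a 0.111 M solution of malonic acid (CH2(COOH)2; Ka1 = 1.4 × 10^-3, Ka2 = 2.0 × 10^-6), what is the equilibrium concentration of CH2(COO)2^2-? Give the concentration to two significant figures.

First ionization gives [H+] ≈ [CH2(COOH)COO-] = 1.18 × 10^-2 M.
Second step: Ka2 = [H+][CH2(COO)2^2-]/[CH2(COOH)COO-] ≈ [CH2(COO)2^2-] (since [H+] ≈ [CH2(COOH)COO-]).
So [CH2(COO)2^2-] ≈ Ka2.

2.0 × 10^-6 M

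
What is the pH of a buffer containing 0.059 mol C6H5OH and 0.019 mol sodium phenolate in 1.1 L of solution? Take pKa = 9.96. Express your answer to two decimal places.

Henderson–Hasselbalch: pH = pKa + log([C6H5O-]/[C6H5OH]) = 9.96 + log(0.019/0.059)
pH = 9.96 + (-0.492) = 9.47

pH = 9.47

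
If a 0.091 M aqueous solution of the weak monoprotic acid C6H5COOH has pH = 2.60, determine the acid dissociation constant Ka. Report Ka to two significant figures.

Ka = 7.1 × 10^-5

[H+] = 10^(-2.60) = 2.51 × 10^-3 M
At equilibrium [HA] = 0.091 − 2.51 × 10^-3 = 8.85 × 10^-2 M
Ka = [H+][A-]/[HA] = (2.51 × 10^-3)² / 8.85 × 10^-2 = 7.1 × 10^-5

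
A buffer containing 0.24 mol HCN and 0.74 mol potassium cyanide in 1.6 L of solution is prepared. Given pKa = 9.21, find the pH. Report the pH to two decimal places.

pH = 9.70

Henderson–Hasselbalch: pH = pKa + log([CN-]/[HCN]) = 9.21 + log(0.74/0.24)
pH = 9.21 + (+0.489) = 9.70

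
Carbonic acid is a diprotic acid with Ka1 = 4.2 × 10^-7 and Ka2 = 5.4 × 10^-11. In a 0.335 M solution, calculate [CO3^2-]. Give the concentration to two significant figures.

5.4 × 10^-11 M

First ionization gives [H+] ≈ [HCO3-] = 3.75 × 10^-4 M.
Second step: Ka2 = [H+][CO3^2-]/[HCO3-] ≈ [CO3^2-] (since [H+] ≈ [HCO3-]).
So [CO3^2-] ≈ Ka2.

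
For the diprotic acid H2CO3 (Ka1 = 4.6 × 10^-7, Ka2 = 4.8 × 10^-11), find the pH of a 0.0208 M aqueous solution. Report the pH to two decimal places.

Since Ka1 ≫ Ka2, the first ionization dominates [H+].
Ka1 = x²/(0.0208 − x) = 4.6 × 10^-7
x ≈ √(4.6 × 10^-7 × 0.0208) = 9.78 × 10^-5 M
pH = −log(9.78 × 10^-5) = 4.01

pH = 4.01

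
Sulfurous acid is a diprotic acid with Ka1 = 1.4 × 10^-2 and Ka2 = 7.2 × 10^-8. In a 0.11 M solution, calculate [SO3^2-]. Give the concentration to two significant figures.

7.2 × 10^-8 M

First ionization gives [H+] ≈ [HSO3-] = 3.29 × 10^-2 M.
Second step: Ka2 = [H+][SO3^2-]/[HSO3-] ≈ [SO3^2-] (since [H+] ≈ [HSO3-]).
So [SO3^2-] ≈ Ka2.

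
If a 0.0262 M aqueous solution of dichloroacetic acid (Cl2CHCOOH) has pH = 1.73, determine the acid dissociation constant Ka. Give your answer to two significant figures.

Ka = 4.6 × 10^-2

[H+] = 10^(-1.73) = 1.86 × 10^-2 M
At equilibrium [HA] = 0.0262 − 1.86 × 10^-2 = 7.60 × 10^-3 M
Ka = [H+][A-]/[HA] = (1.86 × 10^-2)² / 7.60 × 10^-3 = 4.6 × 10^-2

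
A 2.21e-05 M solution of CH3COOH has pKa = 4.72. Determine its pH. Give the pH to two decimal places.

pH = 4.88

CH3COOH ⇌ CH3COO- + H+
Ka = 10^(−4.72) = 1.91 × 10^-5
From the ICE table, Ka = [H+]²/(2.21e-05 − [H+]) = 1.91 × 10^-5.
[H+] is not negligible relative to C₀; solve [H+]² + 1.91e-05·[H+] − 4.22e-10 = 0.
[H+] = [−1.91e-05 + √(1.91e-05² + 1.69e-09)]/2 = 1.31 × 10^-5 M
pH = −log(1.31 × 10^-5) = 4.88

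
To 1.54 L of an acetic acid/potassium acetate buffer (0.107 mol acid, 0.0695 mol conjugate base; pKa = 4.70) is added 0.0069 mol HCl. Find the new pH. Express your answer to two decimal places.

pH = 4.44

Added H+ converts CH3COO- to CH3COOH: CH3COOH → 0.114 mol, CH3COO- → 0.0626 mol.
pH = pKa + log(n_CH3COO-/n_CH3COOH) = 4.70 + log(0.0626/0.114) = 4.70 + (-0.260)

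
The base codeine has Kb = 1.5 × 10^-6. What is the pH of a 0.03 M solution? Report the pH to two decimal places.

pH = 10.33

C18H21NO3 + H2O ⇌ C18H22NO3+ + OH-
Kb = x²/(0.03 − x) = 1.5 × 10^-6
Neglecting x in the denominator: x = √(1.5 × 10^-6 × 0.03) = 2.12 × 10^-4 M
pOH = −log(2.12 × 10^-4) = 3.67; pH = 14.00 − 3.67 = 10.33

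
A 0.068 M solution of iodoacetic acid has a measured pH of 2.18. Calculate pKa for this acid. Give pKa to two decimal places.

pKa = 3.15

[H+] = 10^(-2.18) = 6.61 × 10^-3 M
At equilibrium [HA] = 0.068 − 6.61 × 10^-3 = 6.14 × 10^-2 M
Ka = [H+][A-]/[HA] = (6.61 × 10^-3)² / 6.14 × 10^-2 = 7.12 × 10^-4
pKa = -log(7.12 × 10^-4) = 3.15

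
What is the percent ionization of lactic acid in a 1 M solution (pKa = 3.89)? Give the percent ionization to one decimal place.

CH3CH(OH)COOH ⇌ CH3CH(OH)COO- + H+; let x = [H+] at equilibrium.
Ka = 10^(−3.89) = 1.29 × 10^-4
x ≈ √(Ka·C₀) = √(1.29 × 10^-4 × 1) = 1.14 × 10^-2 M
% ionization = x/C₀ × 100% = 1.14 × 10^-2/1 × 100% = 1.1%

1.1%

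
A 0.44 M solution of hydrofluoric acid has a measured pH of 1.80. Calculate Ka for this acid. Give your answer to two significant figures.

Ka = 5.9 × 10^-4

[H+] = 10^(-1.80) = 1.58 × 10^-2 M
At equilibrium [HA] = 0.44 − 1.58 × 10^-2 = 4.24 × 10^-1 M
Ka = [H+][A-]/[HA] = (1.58 × 10^-2)² / 4.24 × 10^-1 = 5.9 × 10^-4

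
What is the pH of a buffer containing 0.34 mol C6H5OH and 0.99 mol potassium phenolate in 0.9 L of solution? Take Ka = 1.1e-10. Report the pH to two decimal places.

pKa = −log(1.1 × 10^-10) = 9.959
Henderson–Hasselbalch: pH = pKa + log([C6H5O-]/[C6H5OH]) = 9.959 + log(0.99/0.34)
pH = 9.959 + (+0.464) = 10.42

pH = 10.42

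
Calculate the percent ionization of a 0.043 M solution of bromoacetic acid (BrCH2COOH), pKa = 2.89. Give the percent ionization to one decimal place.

15.9%

BrCH2COOH ⇌ BrCH2COO- + H+; let x = [H+] at equilibrium.
Ka = 10^(−2.89) = 1.29 × 10^-3
Ka = x²/(C₀ − x); solving the quadratic gives x = 6.83 × 10^-3 M.
% ionization = x/C₀ × 100% = 6.83 × 10^-3/0.043 × 100% = 15.9%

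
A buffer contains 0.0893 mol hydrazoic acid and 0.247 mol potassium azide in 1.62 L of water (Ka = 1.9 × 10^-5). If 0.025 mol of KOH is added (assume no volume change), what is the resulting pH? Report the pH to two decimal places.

pH = 5.35

OH- converts HN3 to N3-: HN3 → 0.0643 mol, N3- → 0.272 mol.
pKa = −log(1.9 × 10^-5) = 4.721
pH = pKa + log(n_N3-/n_HN3) = 4.721 + log(0.272/0.0643) = 4.721 + (+0.626)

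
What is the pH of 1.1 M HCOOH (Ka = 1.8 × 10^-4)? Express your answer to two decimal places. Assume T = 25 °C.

HCOOH ⇌ HCOO- + H+
Ka = [H+]²/(1.1 − [H+]) = 1.8 × 10^-4
Since Ka ≪ C₀, [H+] ≈ √(Ka·C₀) = 1.41 × 10^-2 M.
pH = −log(1.41 × 10^-2) = 1.85

pH = 1.85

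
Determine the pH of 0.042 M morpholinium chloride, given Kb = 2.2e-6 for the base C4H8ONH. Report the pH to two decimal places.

C4H8ONH2+ is the conjugate acid of the weak base C4H8ONH.
Ka = Kw/Kb = 1.0×10^-14 / 2.2 × 10^-6 = 4.55 × 10^-9
Ka = [H+]²/(0.042 − [H+]) = 4.55 × 10^-9
Neglecting [H+] in the denominator: [H+] = √(4.55 × 10^-9 × 0.042) = 1.38 × 10^-5 M
([H+]/C₀ = 0.033% < 5%, so the approximation holds.)
pH = −log[H+] = −log(1.38 × 10^-5) = 4.86

pH = 4.86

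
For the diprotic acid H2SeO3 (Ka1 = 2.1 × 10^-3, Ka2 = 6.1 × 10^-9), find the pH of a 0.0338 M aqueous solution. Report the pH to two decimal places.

Ka1 ≫ Ka2, so treat the first dissociation as the only significant source of H+.
Ka1 = x²/(0.0338 − x) = 2.1 × 10^-3
Solving the quadratic: x = (−Ka1 + √(Ka1² + 4·Ka1·C₀))/2 = 7.44 × 10^-3 M
pH = −log(7.44 × 10^-3) = 2.13

pH = 2.13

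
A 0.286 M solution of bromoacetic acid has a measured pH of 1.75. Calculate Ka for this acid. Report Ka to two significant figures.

[H+] = 10^(-1.75) = 1.78 × 10^-2 M
At equilibrium [HA] = 0.286 − 1.78 × 10^-2 = 2.68 × 10^-1 M
Ka = [H+][A-]/[HA] = (1.78 × 10^-2)² / 2.68 × 10^-1 = 1.2 × 10^-3

Ka = 1.2 × 10^-3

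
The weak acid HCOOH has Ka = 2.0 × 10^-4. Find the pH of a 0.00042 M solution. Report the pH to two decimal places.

pH = 3.68

HCOOH ⇌ HCOO- + H+
Ka = [H+]²/(0.00042 − [H+]) = 2.0 × 10^-4
Here C₀/Ka ≈ 2.1, so the small-[H+] approximation fails. Use the quadratic:
[H+] = (−Ka + √(Ka² + 4·Ka·C₀))/2 = 2.07 × 10^-4 M
pH = −log(2.07 × 10^-4) = 3.68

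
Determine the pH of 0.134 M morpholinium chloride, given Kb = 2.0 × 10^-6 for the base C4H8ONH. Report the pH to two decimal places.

pH = 4.59

C4H8ONH2+ is the conjugate acid of the weak base C4H8ONH.
Ka = Kw/Kb = 1.0×10^-14 / 2.0 × 10^-6 = 5.00 × 10^-9
Ka = [H+]²/(0.134 − [H+]) = 5.00 × 10^-9
Neglecting [H+] in the denominator: [H+] = √(5.00 × 10^-9 × 0.134) = 2.59 × 10^-5 M
Check: 0.019% ionized — well under 5%, approximation valid.
pH = −log(2.59 × 10^-5) = 4.59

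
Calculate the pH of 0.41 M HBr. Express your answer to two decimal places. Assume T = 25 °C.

pH = 0.39

HBr is a strong acid and dissociates completely, so [H+] = 0.41 M.
pH = -log(0.41) = 0.39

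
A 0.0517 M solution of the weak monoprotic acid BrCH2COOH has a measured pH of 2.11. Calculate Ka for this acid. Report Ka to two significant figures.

[H+] = 10^(-2.11) = 7.76 × 10^-3 M
At equilibrium [HA] = 0.0517 − 7.76 × 10^-3 = 4.39 × 10^-2 M
Ka = [H+][A-]/[HA] = (7.76 × 10^-3)² / 4.39 × 10^-2 = 1.4 × 10^-3

Ka = 1.4 × 10^-3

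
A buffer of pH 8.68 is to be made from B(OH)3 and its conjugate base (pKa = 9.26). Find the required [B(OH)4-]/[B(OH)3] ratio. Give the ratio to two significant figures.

ratio = 0.26

pH = pKa + log(r) ⇒ log(r) = 8.68 − 9.26 = -0.58
r = [B(OH)4-]/[B(OH)3] = 10^(-0.58) = 0.263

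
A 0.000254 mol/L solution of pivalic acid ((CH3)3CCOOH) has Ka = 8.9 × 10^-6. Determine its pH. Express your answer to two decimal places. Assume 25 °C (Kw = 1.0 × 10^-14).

pH = 4.36

(CH3)3CCOOH ⇌ (CH3)3CCOO- + H+
Ka = x²/(0.000254 − x) = 8.9 × 10^-6
Here C₀/Ka ≈ 28.5, so the small-x approximation fails. Use the quadratic:
x = [−8.9e-06 + √(8.9e-06² + 9.04e-09)]/2 = 4.33 × 10^-5 M
pH = −log(4.33 × 10^-5) = 4.36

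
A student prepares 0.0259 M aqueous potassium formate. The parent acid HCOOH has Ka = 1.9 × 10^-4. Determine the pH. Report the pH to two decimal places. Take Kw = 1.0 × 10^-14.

HCOO- is the conjugate base of the weak acid HCOOH.
Kb = Kw/Ka = 1.0×10^-14 / 1.9 × 10^-4 = 5.26 × 10^-11
From the ICE table, Kb = [OH-]²/(0.0259 − [OH-]) = 5.26 × 10^-11.
Since Kb ≪ C₀, [OH-] ≈ √(Kb·C₀) = 1.17 × 10^-6 M.
pOH = −log(1.17 × 10^-6) = 5.93; pH = 14.00 − 5.93 = 8.07

pH = 8.07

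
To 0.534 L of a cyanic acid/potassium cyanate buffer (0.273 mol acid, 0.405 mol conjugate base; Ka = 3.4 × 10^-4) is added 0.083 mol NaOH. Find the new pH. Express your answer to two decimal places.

pH = 3.88

OH- converts HOCN to OCN-: HOCN → 0.19 mol, OCN- → 0.488 mol.
pKa = −log(3.4 × 10^-4) = 3.469
Henderson–Hasselbalch with mole ratio 0.488/0.19: pH = 3.469 + (+0.410)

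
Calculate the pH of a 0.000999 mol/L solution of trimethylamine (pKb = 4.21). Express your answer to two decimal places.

pH = 10.34

(CH3)3N + H2O ⇌ (CH3)3NH+ + OH-
Kb = 10^(−4.21) = 6.17 × 10^-5
Let x = [OH-] at equilibrium. Kb = x²/(0.000999 − x).
Here C₀/Kb ≈ 16.2, so the small-x approximation fails. Use the quadratic:
x = [−6.17e-05 + √(6.17e-05² + 2.47e-07)]/2 = 2.19 × 10^-4 M
pOH = −log(2.19 × 10^-4) = 3.66; pH = 14.00 − 3.66 = 10.34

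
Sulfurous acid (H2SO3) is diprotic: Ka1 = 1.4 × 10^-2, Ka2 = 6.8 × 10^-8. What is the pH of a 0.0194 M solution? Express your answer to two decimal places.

Since Ka1 ≫ Ka2, the first ionization dominates [H+].
Ka1 = x²/(0.0194 − x) = 1.4 × 10^-2
Solving the quadratic: x = (−Ka1 + √(Ka1² + 4·Ka1·C₀))/2 = 1.09 × 10^-2 M
pH = −log(1.09 × 10^-2) = 1.96

pH = 1.96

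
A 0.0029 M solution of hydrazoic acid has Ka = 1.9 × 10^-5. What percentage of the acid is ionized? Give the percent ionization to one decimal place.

HN3 ⇌ N3- + H+; let x = [H+] at equilibrium.
Ka = x²/(C₀ − x); solving the quadratic gives x = 2.25 × 10^-4 M.
% ionization = x/C₀ × 100% = 2.25 × 10^-4/0.0029 × 100% = 7.8%

7.8%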